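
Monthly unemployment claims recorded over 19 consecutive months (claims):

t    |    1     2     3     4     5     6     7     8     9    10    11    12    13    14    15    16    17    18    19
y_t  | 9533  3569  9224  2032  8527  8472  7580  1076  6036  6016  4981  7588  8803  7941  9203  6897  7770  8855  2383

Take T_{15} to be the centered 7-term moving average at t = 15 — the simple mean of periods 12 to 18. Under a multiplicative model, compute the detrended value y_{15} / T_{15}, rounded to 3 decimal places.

1.129

Trend T_15 = (7588 + 8803 + 7941 + 9203 + 6897 + 7770 + 8855) / 7 = 57057/7 = 8151.00000
Ratio to trend: 9203 / 8151.00000 = 1.129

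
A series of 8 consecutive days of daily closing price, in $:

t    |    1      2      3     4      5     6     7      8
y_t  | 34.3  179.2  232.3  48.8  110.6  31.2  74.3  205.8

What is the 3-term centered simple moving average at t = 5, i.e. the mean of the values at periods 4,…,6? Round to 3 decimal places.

Sum of periods 4–6: 48.8 + 110.6 + 31.2 = 190.6
Divide by 3: 190.6 / 3 = 63.533

63.533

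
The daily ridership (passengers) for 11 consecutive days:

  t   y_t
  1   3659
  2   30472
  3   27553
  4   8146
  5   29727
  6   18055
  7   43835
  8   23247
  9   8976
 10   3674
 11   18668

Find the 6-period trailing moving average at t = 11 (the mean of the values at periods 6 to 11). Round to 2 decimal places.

19409.17

Sum of periods 6–11: 18055 + 43835 + 23247 + 8976 + 3674 + 18668 = 116455
Divide by 6: 116455 / 6 = 19409.17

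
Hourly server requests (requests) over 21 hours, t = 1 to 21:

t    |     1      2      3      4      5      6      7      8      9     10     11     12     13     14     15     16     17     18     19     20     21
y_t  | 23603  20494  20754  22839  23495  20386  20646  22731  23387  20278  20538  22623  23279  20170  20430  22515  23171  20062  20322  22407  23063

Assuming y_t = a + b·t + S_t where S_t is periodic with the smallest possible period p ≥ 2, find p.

4

First differences y_{t+1} − y_t: -3109, 260, 2085, 656, -3109, 260, 2085, 656, -3109, 260, …
The difference pattern repeats every 4 terms and not for any smaller step, so p = 4.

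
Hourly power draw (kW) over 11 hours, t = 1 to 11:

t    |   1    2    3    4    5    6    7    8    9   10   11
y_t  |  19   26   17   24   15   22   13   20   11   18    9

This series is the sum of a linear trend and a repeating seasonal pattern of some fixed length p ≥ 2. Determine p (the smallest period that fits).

First differences y_{t+1} − y_t: 7, -9, 7, -9, 7, -9, …
The difference pattern repeats every 2 terms and not for any smaller step, so p = 2.

2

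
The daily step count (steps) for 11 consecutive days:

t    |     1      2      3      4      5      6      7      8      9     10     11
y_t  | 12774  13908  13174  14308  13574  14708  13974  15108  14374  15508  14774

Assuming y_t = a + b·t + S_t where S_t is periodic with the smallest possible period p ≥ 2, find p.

First differences y_{t+1} − y_t: 1134, -734, 1134, -734, 1134, -734, …
The difference pattern repeats every 2 terms and not for any smaller step, so p = 2.

2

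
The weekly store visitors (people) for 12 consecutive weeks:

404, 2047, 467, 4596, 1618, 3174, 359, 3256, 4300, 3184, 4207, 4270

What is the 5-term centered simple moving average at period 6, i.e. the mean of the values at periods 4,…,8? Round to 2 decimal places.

2600.60

Sum of periods 4–8: 4596 + 1618 + 3174 + 359 + 3256 = 13003
Divide by 5: 13003 / 5 = 2600.60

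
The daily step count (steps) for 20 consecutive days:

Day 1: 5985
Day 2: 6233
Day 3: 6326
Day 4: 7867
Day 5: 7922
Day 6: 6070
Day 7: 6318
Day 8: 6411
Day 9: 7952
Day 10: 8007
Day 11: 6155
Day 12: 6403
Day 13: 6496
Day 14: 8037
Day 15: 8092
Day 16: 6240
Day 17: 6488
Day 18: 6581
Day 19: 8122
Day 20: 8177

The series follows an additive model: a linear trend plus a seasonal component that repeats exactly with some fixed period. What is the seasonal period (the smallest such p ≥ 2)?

5

First differences y_{t+1} − y_t: 248, 93, 1541, 55, -1852, 248, 93, 1541, 55, -1852, 248, 93, …
The difference pattern repeats every 5 terms and not for any smaller step, so p = 5.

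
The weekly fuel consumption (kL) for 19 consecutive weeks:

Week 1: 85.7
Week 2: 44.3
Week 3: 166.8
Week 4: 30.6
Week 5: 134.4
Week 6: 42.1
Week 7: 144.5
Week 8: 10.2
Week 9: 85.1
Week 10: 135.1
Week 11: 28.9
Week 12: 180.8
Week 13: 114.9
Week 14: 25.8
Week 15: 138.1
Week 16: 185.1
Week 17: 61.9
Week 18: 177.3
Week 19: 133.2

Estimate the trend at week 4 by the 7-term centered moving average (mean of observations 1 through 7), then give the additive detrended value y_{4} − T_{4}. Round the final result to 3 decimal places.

Trend T_4 = (85.7 + 44.3 + 166.8 + 30.6 + 134.4 + 42.1 + 144.5) / 7 = 648.4/7 = 92.62857
Detrended value: 30.6 − 92.62857 = -62.029

-62.029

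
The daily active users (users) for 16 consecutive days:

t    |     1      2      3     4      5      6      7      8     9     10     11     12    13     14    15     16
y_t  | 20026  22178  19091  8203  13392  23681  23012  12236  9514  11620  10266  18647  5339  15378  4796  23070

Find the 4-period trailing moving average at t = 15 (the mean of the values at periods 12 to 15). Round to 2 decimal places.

11040.00

Sum of periods 12–15: 18647 + 5339 + 15378 + 4796 = 44160
Divide by 4: 44160 / 4 = 11040.00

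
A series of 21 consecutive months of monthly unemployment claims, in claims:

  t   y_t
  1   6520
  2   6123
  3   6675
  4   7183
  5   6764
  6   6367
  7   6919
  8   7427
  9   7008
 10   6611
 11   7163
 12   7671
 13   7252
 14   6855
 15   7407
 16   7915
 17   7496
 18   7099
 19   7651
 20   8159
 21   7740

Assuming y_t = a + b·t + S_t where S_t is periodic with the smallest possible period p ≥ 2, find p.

First differences y_{t+1} − y_t: -397, 552, 508, -419, -397, 552, 508, -419, -397, 552, …
The difference pattern repeats every 4 terms and not for any smaller step, so p = 4.

4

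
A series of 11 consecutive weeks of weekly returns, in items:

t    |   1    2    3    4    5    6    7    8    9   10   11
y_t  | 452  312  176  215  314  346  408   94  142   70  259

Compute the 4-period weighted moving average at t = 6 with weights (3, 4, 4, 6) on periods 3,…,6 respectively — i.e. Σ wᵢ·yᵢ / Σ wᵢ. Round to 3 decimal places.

277.647

Weighted sum: 3·176 + 4·215 + 4·314 + 6·346 = 528 + 860 + 1256 + 2076 = 4720
Weight total: 3 + 4 + 4 + 6 = 17
WMA = 4720 / 17 = 277.647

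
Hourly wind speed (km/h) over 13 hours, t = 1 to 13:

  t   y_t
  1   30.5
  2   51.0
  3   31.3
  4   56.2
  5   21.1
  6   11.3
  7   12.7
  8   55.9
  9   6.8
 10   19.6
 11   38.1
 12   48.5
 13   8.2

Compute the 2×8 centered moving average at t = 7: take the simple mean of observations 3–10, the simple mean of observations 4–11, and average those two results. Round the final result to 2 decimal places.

27.29

Sum over 3–10: 31.3 + 56.2 + 21.1 + 11.3 + 12.7 + 55.9 + 6.8 + 19.6 = 214.9
Sum over 4–11: 56.2 + 21.1 + 11.3 + 12.7 + 55.9 + 6.8 + 19.6 + 38.1 = 221.7
CMA at t=7 = (214.9 + 221.7) / (2·8) = 436.6 / 16 = 27.29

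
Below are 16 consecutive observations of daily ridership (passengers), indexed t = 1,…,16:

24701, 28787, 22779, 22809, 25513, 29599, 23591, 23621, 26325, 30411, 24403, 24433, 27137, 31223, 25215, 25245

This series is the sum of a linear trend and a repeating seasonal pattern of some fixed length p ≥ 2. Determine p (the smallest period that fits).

4

First differences y_{t+1} − y_t: 4086, -6008, 30, 2704, 4086, -6008, 30, 2704, 4086, -6008, …
The difference pattern repeats every 4 terms and not for any smaller step, so p = 4.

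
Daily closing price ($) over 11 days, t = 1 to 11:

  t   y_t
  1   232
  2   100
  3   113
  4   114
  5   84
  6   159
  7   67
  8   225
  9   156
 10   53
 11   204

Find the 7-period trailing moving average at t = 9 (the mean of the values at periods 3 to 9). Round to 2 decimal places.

Sum of periods 3–9: 113 + 114 + 84 + 159 + 67 + 225 + 156 = 918
Divide by 7: 918 / 7 = 131.14

131.14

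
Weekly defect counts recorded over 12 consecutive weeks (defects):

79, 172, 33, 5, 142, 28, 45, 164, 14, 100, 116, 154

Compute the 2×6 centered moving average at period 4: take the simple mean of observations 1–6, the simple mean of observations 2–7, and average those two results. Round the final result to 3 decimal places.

Sum over 1–6: 79 + 172 + 33 + 5 + 142 + 28 = 459
Sum over 2–7: 172 + 33 + 5 + 142 + 28 + 45 = 425
CMA at t=4 = (459 + 425) / (2·6) = 884 / 12 = 73.667

73.667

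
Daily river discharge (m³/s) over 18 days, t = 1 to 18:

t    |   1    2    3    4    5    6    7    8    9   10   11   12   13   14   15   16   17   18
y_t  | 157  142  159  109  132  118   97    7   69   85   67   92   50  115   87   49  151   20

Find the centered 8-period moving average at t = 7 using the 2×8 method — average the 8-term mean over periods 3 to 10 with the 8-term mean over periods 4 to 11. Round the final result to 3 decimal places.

Sum over 3–10: 159 + 109 + 132 + 118 + 97 + 7 + 69 + 85 = 776
Sum over 4–11: 109 + 132 + 118 + 97 + 7 + 69 + 85 + 67 = 684
CMA at t=7 = (776 + 684) / (2·8) = 1460 / 16 = 91.250

91.250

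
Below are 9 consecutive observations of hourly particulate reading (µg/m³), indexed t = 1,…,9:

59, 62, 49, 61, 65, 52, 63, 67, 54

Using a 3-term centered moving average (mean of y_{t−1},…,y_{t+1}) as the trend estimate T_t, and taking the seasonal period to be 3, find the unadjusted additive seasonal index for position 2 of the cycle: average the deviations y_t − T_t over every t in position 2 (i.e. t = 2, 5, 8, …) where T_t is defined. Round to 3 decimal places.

5.556

Season position 2 occurs at t = 2, 5, 8 (where T_t is defined).
t=2: T_2 = 56.66667; y_2 − T_2 = 62 − 56.66667 = 5.33333
t=5: T_5 = 59.33333; y_5 − T_5 = 65 − 59.33333 = 5.66667
t=8: T_8 = 61.33333; y_8 − T_8 = 67 − 61.33333 = 5.66667
Mean deviation: (5.33333 + 5.66667 + 5.66667) / 3 = 5.556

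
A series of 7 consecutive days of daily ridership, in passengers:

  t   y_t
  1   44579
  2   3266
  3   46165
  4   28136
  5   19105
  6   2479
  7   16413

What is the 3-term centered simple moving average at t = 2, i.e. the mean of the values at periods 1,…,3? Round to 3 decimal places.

Sum of periods 1–3: 44579 + 3266 + 46165 = 94010
Divide by 3: 94010 / 3 = 31336.667

31336.667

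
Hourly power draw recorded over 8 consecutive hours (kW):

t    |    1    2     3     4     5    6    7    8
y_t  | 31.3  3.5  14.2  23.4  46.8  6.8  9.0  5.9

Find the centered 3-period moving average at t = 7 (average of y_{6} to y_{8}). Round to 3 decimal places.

Sum of periods 6–8: 6.8 + 9.0 + 5.9 = 21.7
Divide by 3: 21.7 / 3 = 7.233

7.233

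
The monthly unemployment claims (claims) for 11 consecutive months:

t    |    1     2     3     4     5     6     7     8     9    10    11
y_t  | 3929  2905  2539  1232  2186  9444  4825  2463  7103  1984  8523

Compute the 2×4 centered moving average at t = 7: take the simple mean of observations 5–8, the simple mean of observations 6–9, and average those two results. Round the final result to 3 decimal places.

Sum over 5–8: 2186 + 9444 + 4825 + 2463 = 18918
Sum over 6–9: 9444 + 4825 + 2463 + 7103 = 23835
CMA at t=7 = (18918 + 23835) / (2·4) = 42753 / 8 = 5344.125

5344.125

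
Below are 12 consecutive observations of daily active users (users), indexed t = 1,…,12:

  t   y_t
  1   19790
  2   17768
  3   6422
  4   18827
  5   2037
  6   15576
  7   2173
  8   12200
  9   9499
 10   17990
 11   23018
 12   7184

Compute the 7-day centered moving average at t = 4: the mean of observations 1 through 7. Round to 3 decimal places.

11799.000

Sum of periods 1–7: 19790 + 17768 + 6422 + 18827 + 2037 + 15576 + 2173 = 82593
Divide by 7: 82593 / 7 = 11799.000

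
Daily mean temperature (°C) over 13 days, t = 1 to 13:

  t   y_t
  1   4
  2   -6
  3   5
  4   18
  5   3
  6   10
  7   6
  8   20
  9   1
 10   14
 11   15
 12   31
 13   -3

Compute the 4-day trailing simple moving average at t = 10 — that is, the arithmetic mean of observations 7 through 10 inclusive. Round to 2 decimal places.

10.25

Sum of periods 7–10: 6 + 20 + 1 + 14 = 41
Divide by 4: 41 / 4 = 10.25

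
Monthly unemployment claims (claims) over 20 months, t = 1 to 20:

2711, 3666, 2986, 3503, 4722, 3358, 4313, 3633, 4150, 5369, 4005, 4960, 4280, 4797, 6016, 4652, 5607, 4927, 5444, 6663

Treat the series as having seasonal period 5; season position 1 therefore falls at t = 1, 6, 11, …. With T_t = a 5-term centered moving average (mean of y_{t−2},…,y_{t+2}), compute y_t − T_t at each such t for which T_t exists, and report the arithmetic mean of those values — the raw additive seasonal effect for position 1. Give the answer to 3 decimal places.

-547.800

Season position 1 occurs at t = 6, 11, 16 (where T_t is defined).
t=6: T_6 = 3905.80000; y_6 − T_6 = 3358 − 3905.80000 = -547.80000
t=11: T_11 = 4552.80000; y_11 − T_11 = 4005 − 4552.80000 = -547.80000
t=16: T_16 = 5199.80000; y_16 − T_16 = 4652 − 5199.80000 = -547.80000
Mean deviation: (-547.80000 + -547.80000 + -547.80000) / 3 = -547.800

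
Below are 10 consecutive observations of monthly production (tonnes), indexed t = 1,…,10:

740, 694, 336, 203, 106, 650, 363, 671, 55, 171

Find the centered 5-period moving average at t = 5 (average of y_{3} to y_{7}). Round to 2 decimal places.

331.60

Sum of periods 3–7: 336 + 203 + 106 + 650 + 363 = 1658
Divide by 5: 1658 / 5 = 331.60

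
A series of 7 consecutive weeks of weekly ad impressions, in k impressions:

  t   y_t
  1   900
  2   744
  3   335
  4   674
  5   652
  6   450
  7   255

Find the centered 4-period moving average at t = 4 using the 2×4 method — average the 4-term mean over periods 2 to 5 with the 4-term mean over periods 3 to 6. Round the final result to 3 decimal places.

564.500

Sum over 2–5: 744 + 335 + 674 + 652 = 2405
Sum over 3–6: 335 + 674 + 652 + 450 = 2111
CMA at t=4 = (2405 + 2111) / (2·4) = 4516 / 8 = 564.500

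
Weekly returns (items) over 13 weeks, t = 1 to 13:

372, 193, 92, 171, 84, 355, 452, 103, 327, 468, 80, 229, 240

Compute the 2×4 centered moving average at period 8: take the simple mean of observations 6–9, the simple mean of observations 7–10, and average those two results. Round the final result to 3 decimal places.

323.375

Sum over 6–9: 355 + 452 + 103 + 327 = 1237
Sum over 7–10: 452 + 103 + 327 + 468 = 1350
CMA at t=8 = (1237 + 1350) / (2·4) = 2587 / 8 = 323.375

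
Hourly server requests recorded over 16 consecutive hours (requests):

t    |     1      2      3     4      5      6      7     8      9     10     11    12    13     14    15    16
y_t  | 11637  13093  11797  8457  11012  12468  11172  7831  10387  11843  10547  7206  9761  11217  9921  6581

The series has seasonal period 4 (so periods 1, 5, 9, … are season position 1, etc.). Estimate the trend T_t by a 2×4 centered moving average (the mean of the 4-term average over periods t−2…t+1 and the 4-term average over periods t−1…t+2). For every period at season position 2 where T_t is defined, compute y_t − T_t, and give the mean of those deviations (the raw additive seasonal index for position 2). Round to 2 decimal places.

Season position 2 occurs at t = 6, 10, 14 (where T_t is defined).
t=6: T_6 = 10699.0000; y_6 − T_6 = 12468 − 10699.0000 = 1769.0000
t=10: T_10 = 10073.8750; y_10 − T_10 = 11843 − 10073.8750 = 1769.1250
t=14: T_14 = 9448.1250; y_14 − T_14 = 11217 − 9448.1250 = 1768.8750
Mean deviation: (1769.0000 + 1769.1250 + 1768.8750) / 3 = 1769.00

1769.00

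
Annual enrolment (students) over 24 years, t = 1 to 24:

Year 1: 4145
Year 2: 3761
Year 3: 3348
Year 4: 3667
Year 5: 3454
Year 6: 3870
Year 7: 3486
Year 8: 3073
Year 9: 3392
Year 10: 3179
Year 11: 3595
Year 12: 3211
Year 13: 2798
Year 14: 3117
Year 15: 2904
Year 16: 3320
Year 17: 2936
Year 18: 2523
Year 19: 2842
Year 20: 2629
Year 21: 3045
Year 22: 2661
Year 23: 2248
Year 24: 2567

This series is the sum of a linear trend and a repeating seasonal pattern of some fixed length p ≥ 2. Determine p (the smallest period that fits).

First differences y_{t+1} − y_t: -384, -413, 319, -213, 416, -384, -413, 319, -213, 416, -384, -413, …
The difference pattern repeats every 5 terms and not for any smaller step, so p = 5.

5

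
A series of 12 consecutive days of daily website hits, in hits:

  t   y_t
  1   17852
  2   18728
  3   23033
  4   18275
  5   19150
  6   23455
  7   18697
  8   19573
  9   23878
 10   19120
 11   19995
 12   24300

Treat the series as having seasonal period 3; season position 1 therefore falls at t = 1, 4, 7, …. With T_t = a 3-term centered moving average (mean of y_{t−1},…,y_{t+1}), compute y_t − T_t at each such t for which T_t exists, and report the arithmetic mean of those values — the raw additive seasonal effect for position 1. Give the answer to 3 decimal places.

-1877.778

Season position 1 occurs at t = 4, 7, 10 (where T_t is defined).
t=4: T_4 = 20152.66667; y_4 − T_4 = 18275 − 20152.66667 = -1877.66667
t=7: T_7 = 20575.00000; y_7 − T_7 = 18697 − 20575.00000 = -1878.00000
t=10: T_10 = 20997.66667; y_10 − T_10 = 19120 − 20997.66667 = -1877.66667
Mean deviation: (-1877.66667 + -1878.00000 + -1877.66667) / 3 = -1877.778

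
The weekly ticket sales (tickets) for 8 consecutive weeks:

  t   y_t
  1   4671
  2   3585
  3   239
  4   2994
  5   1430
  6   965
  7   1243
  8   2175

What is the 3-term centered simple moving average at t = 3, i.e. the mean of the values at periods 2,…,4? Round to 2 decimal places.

Sum of periods 2–4: 3585 + 239 + 2994 = 6818
Divide by 3: 6818 / 3 = 2272.67

2272.67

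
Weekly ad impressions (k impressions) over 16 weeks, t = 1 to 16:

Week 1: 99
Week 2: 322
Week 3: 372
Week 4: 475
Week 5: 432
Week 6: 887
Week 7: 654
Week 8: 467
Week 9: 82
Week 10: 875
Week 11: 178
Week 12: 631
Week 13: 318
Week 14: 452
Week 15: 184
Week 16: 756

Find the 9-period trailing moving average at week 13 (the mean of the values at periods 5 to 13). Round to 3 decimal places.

Sum of periods 5–13: 432 + 887 + 654 + 467 + 82 + 875 + 178 + 631 + 318 = 4524
Divide by 9: 4524 / 9 = 502.667

502.667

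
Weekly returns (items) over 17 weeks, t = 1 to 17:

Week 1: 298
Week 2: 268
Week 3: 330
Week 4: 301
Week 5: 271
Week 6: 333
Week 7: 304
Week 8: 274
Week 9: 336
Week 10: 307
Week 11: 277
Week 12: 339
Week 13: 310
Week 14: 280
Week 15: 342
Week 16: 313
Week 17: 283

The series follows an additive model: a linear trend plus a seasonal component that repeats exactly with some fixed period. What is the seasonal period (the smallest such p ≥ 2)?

First differences y_{t+1} − y_t: -30, 62, -29, -30, 62, -29, -30, 62, …
The difference pattern repeats every 3 terms and not for any smaller step, so p = 3.

3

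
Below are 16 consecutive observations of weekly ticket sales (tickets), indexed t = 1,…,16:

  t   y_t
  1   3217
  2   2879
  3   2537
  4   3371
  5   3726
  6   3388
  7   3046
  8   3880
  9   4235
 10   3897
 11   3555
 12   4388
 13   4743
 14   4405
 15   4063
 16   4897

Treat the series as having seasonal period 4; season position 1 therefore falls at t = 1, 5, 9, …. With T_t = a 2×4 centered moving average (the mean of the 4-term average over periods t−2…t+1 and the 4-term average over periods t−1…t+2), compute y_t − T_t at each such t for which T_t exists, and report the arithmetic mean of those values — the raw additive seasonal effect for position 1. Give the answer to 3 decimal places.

406.833

Season position 1 occurs at t = 5, 9, 13 (where T_t is defined).
t=5: T_5 = 3319.12500; y_5 − T_5 = 3726 − 3319.12500 = 406.87500
t=9: T_9 = 3828.12500; y_9 − T_9 = 4235 − 3828.12500 = 406.87500
t=13: T_13 = 4336.25000; y_13 − T_13 = 4743 − 4336.25000 = 406.75000
Mean deviation: (406.87500 + 406.87500 + 406.75000) / 3 = 406.833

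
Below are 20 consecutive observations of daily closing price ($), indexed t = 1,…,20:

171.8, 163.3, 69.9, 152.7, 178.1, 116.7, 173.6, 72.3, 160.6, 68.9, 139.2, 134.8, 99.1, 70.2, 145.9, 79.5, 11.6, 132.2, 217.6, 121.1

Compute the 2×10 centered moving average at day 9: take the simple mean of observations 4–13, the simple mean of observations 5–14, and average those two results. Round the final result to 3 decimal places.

Sum over 4–13: 152.7 + 178.1 + 116.7 + 173.6 + 72.3 + 160.6 + 68.9 + 139.2 + 134.8 + 99.1 = 1296.0
Sum over 5–14: 178.1 + 116.7 + 173.6 + 72.3 + 160.6 + 68.9 + 139.2 + 134.8 + 99.1 + 70.2 = 1213.5
CMA at t=9 = (1296.0 + 1213.5) / (2·10) = 2509.5 / 20 = 125.475

125.475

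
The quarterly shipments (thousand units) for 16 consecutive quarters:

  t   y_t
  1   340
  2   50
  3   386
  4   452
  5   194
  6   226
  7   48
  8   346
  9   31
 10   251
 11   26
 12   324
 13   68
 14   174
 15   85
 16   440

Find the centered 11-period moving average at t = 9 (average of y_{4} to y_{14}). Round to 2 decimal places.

Sum of periods 4–14: 452 + 194 + 226 + 48 + 346 + 31 + 251 + 26 + 324 + 68 + 174 = 2140
Divide by 11: 2140 / 11 = 194.55

194.55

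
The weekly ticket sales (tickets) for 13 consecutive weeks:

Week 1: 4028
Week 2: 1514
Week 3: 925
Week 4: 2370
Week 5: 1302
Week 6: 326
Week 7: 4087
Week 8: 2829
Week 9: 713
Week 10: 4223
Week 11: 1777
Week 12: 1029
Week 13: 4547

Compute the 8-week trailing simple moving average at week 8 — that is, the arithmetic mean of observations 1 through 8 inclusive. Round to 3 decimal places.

2172.625

Sum of periods 1–8: 4028 + 1514 + 925 + 2370 + 1302 + 326 + 4087 + 2829 = 17381
Divide by 8: 17381 / 8 = 2172.625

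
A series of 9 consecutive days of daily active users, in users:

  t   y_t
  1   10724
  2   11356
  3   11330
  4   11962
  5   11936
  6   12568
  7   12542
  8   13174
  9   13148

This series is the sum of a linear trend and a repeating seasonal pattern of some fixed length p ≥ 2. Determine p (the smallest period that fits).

2

First differences y_{t+1} − y_t: 632, -26, 632, -26, 632, -26, …
The difference pattern repeats every 2 terms and not for any smaller step, so p = 2.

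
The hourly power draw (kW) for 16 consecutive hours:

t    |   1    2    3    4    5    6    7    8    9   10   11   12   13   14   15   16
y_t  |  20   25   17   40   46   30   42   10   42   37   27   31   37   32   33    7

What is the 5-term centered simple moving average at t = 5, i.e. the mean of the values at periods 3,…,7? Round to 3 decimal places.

Sum of periods 3–7: 17 + 40 + 46 + 30 + 42 = 175
Divide by 5: 175 / 5 = 35.000

35.000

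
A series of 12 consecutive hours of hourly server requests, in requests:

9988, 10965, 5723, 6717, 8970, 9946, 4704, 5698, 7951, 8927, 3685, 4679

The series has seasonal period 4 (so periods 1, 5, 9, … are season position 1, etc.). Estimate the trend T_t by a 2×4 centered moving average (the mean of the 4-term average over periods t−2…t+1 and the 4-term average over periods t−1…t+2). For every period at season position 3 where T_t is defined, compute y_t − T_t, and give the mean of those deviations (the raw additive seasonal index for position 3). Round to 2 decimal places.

Season position 3 occurs at t = 3, 7 (where T_t is defined).
t=3: T_3 = 8221.0000; y_3 − T_3 = 5723 − 8221.0000 = -2498.0000
t=7: T_7 = 7202.1250; y_7 − T_7 = 4704 − 7202.1250 = -2498.1250
Mean deviation: (-2498.0000 + -2498.1250) / 2 = -2498.06

-2498.06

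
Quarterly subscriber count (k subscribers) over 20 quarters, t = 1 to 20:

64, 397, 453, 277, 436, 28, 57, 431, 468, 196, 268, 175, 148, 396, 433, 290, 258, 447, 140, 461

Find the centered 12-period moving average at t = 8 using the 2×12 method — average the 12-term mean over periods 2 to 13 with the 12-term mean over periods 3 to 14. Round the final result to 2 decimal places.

277.79

Sum over 2–13: 397 + 453 + 277 + 436 + 28 + 57 + 431 + 468 + 196 + 268 + 175 + 148 = 3334
Sum over 3–14: 453 + 277 + 436 + 28 + 57 + 431 + 468 + 196 + 268 + 175 + 148 + 396 = 3333
CMA at t=8 = (3334 + 3333) / (2·12) = 6667 / 24 = 277.79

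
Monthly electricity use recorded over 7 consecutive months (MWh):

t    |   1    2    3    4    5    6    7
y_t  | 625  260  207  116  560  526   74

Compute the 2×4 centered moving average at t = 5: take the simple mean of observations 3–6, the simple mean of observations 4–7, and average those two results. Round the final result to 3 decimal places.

335.625

Sum over 3–6: 207 + 116 + 560 + 526 = 1409
Sum over 4–7: 116 + 560 + 526 + 74 = 1276
CMA at t=5 = (1409 + 1276) / (2·4) = 2685 / 8 = 335.625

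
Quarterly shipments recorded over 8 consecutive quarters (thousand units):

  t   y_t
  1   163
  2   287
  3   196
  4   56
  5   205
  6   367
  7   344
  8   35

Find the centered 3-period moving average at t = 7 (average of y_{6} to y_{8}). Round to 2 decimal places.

248.67

Sum of periods 6–8: 367 + 344 + 35 = 746
Divide by 3: 746 / 3 = 248.67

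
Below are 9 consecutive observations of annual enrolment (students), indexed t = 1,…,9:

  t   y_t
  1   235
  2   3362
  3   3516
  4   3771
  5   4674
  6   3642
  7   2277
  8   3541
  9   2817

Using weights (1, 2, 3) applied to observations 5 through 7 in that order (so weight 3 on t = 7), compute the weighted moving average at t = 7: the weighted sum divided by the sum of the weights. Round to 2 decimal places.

3131.50

Weighted sum: 1·4674 + 2·3642 + 3·2277 = 4674 + 7284 + 6831 = 18789
Weight total: 1 + 2 + 3 = 6
WMA = 18789 / 6 = 3131.50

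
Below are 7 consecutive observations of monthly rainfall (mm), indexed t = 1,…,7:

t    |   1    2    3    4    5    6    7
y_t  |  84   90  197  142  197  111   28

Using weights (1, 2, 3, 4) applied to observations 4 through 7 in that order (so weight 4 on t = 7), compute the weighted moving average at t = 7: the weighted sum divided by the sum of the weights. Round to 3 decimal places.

Weighted sum: 1·142 + 2·197 + 3·111 + 4·28 = 142 + 394 + 333 + 112 = 981
Weight total: 1 + 2 + 3 + 4 = 10
WMA = 981 / 10 = 98.100

98.100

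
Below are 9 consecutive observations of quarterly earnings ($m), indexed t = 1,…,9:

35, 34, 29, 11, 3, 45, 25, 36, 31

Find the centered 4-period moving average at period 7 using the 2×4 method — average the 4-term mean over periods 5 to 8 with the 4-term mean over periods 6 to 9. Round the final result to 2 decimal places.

Sum over 5–8: 3 + 45 + 25 + 36 = 109
Sum over 6–9: 45 + 25 + 36 + 31 = 137
CMA at t=7 = (109 + 137) / (2·4) = 246 / 8 = 30.75

30.75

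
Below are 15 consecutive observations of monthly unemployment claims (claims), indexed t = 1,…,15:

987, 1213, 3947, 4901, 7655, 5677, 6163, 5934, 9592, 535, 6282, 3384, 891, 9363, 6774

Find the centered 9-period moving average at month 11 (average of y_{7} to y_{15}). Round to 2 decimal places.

Sum of periods 7–15: 6163 + 5934 + 9592 + 535 + 6282 + 3384 + 891 + 9363 + 6774 = 48918
Divide by 9: 48918 / 9 = 5435.33

5435.33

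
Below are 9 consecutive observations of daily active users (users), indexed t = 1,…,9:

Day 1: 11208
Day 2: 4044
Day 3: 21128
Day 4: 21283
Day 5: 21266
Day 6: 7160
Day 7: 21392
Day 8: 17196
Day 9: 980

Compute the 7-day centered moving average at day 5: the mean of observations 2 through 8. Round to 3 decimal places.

16209.857

Sum of periods 2–8: 4044 + 21128 + 21283 + 21266 + 7160 + 21392 + 17196 = 113469
Divide by 7: 113469 / 7 = 16209.857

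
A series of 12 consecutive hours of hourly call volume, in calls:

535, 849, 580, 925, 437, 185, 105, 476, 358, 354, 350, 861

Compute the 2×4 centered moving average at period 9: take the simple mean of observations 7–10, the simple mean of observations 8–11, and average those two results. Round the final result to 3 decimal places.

353.875

Sum over 7–10: 105 + 476 + 358 + 354 = 1293
Sum over 8–11: 476 + 358 + 354 + 350 = 1538
CMA at t=9 = (1293 + 1538) / (2·4) = 2831 / 8 = 353.875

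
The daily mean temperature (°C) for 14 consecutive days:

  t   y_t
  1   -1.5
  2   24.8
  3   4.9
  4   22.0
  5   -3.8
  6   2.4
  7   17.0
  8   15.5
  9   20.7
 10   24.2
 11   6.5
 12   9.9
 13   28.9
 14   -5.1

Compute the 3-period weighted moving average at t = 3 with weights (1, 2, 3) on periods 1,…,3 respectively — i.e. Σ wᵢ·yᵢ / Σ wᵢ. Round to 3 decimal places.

Weighted sum: 1·-1.5 + 2·24.8 + 3·4.9 = -1.5 + 49.6 + 14.7 = 62.8
Weight total: 1 + 2 + 3 = 6
WMA = 62.8 / 6 = 10.467

10.467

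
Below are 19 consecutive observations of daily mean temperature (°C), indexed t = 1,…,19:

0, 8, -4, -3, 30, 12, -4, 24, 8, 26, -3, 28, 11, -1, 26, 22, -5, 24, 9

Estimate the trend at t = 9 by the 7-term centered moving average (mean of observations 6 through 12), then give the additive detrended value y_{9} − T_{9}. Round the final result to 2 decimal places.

-5.00

Trend T_9 = (12 + (-4) + 24 + 8 + 26 + (-3) + 28) / 7 = 91/7 = 13.0000
Detrended value: 8 − 13.0000 = -5.00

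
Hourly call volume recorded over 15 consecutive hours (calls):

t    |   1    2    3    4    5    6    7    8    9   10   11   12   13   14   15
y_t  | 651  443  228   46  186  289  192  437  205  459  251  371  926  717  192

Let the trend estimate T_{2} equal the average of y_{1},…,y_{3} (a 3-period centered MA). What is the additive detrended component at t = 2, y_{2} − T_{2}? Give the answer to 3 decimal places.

2.333

Trend T_2 = (651 + 443 + 228) / 3 = 1322/3 = 440.66667
Detrended value: 443 − 440.66667 = 2.333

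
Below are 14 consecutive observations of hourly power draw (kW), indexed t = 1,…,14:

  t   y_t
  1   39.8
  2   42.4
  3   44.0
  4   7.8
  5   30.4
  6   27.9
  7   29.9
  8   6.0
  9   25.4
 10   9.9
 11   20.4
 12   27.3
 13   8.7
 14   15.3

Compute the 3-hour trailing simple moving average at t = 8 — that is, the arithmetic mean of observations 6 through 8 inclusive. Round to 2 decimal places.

Sum of periods 6–8: 27.9 + 29.9 + 6.0 = 63.8
Divide by 3: 63.8 / 3 = 21.27

21.27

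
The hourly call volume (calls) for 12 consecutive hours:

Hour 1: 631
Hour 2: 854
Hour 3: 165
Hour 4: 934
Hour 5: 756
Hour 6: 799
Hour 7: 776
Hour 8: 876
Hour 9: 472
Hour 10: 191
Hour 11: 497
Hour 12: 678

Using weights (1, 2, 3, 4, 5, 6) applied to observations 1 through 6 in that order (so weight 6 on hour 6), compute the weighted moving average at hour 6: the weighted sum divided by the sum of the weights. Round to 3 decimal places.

Weighted sum: 1·631 + 2·854 + 3·165 + 4·934 + 5·756 + 6·799 = 631 + 1708 + 495 + 3736 + 3780 + 4794 = 15144
Weight total: 1 + 2 + 3 + 4 + 5 + 6 = 21
WMA = 15144 / 21 = 721.143

721.143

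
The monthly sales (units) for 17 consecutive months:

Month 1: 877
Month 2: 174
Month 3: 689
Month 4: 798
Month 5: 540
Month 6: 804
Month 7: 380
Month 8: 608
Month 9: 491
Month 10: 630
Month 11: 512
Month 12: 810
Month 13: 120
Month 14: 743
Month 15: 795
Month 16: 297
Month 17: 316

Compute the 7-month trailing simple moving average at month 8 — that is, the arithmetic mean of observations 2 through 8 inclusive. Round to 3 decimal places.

Sum of periods 2–8: 174 + 689 + 798 + 540 + 804 + 380 + 608 = 3993
Divide by 7: 3993 / 7 = 570.429

570.429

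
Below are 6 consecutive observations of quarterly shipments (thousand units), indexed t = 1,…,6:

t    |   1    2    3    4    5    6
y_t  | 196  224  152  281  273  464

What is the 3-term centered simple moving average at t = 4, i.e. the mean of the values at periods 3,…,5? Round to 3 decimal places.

235.333

Sum of periods 3–5: 152 + 281 + 273 = 706
Divide by 3: 706 / 3 = 235.333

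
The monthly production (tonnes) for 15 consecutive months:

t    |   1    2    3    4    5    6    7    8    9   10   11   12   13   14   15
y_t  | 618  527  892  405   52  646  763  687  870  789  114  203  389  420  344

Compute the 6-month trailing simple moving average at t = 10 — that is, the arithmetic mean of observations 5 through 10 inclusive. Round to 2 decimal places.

634.50

Sum of periods 5–10: 52 + 646 + 763 + 687 + 870 + 789 = 3807
Divide by 6: 3807 / 6 = 634.50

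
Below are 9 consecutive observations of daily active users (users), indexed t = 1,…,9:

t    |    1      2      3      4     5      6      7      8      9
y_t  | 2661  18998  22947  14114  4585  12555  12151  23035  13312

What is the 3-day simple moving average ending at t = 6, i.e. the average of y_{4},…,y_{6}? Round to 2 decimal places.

Sum of periods 4–6: 14114 + 4585 + 12555 = 31254
Divide by 3: 31254 / 3 = 10418.00

10418.00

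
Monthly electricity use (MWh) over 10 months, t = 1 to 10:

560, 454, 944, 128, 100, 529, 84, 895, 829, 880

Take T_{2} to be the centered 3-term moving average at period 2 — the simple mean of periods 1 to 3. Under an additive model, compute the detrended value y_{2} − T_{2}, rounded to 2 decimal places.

Trend T_2 = (560 + 454 + 944) / 3 = 1958/3 = 652.6667
Detrended value: 454 − 652.6667 = -198.67

-198.67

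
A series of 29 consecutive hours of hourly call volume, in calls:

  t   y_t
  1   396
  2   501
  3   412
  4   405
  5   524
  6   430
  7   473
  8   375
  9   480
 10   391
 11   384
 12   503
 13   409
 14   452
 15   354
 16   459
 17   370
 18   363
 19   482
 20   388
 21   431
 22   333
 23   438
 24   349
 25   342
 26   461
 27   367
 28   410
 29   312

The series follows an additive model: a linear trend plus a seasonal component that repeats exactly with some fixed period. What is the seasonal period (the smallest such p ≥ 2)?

First differences y_{t+1} − y_t: 105, -89, -7, 119, -94, 43, -98, 105, -89, -7, 119, -94, 43, -98, 105, -89, …
The difference pattern repeats every 7 terms and not for any smaller step, so p = 7.

7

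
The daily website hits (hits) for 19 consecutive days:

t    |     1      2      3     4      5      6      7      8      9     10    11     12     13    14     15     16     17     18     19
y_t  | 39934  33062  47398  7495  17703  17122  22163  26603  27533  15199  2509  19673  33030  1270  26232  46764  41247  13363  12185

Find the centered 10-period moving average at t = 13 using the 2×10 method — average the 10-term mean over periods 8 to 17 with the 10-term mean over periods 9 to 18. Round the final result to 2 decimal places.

Sum over 8–17: 26603 + 27533 + 15199 + 2509 + 19673 + 33030 + 1270 + 26232 + 46764 + 41247 = 240060
Sum over 9–18: 27533 + 15199 + 2509 + 19673 + 33030 + 1270 + 26232 + 46764 + 41247 + 13363 = 226820
CMA at t=13 = (240060 + 226820) / (2·10) = 466880 / 20 = 23344.00

23344.00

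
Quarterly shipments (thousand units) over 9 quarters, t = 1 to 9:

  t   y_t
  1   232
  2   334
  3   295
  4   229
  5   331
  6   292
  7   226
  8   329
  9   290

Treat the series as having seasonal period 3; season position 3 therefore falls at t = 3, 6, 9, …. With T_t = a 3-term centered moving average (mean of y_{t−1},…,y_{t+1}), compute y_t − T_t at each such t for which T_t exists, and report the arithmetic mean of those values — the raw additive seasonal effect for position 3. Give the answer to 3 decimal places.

Season position 3 occurs at t = 3, 6 (where T_t is defined).
t=3: T_3 = 286.00000; y_3 − T_3 = 295 − 286.00000 = 9.00000
t=6: T_6 = 283.00000; y_6 − T_6 = 292 − 283.00000 = 9.00000
Mean deviation: (9.00000 + 9.00000) / 2 = 9.000

9.000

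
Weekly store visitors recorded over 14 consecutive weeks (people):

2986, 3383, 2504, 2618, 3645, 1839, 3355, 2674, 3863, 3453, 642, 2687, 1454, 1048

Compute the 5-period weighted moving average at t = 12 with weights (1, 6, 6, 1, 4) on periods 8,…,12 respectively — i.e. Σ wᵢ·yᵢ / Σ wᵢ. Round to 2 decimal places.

Weighted sum: 1·2674 + 6·3863 + 6·3453 + 1·642 + 4·2687 = 2674 + 23178 + 20718 + 642 + 10748 = 57960
Weight total: 1 + 6 + 6 + 1 + 4 = 18
WMA = 57960 / 18 = 3220.00

3220.00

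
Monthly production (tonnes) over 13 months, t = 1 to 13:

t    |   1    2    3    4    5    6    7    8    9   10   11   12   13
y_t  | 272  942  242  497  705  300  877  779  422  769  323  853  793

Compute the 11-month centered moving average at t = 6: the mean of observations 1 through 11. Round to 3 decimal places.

557.091

Sum of periods 1–11: 272 + 942 + 242 + 497 + 705 + 300 + 877 + 779 + 422 + 769 + 323 = 6128
Divide by 11: 6128 / 11 = 557.091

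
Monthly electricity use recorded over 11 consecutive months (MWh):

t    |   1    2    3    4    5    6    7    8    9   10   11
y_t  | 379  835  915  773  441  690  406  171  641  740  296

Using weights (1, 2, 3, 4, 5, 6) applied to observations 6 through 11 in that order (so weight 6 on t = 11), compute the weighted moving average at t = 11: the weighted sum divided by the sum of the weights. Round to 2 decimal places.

478.81

Weighted sum: 1·690 + 2·406 + 3·171 + 4·641 + 5·740 + 6·296 = 690 + 812 + 513 + 2564 + 3700 + 1776 = 10055
Weight total: 1 + 2 + 3 + 4 + 5 + 6 = 21
WMA = 10055 / 21 = 478.81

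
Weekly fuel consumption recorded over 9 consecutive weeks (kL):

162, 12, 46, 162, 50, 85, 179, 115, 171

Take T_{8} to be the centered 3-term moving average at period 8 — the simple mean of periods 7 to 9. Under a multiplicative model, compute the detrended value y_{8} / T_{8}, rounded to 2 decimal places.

Trend T_8 = (179 + 115 + 171) / 3 = 465/3 = 155.0000
Ratio to trend: 115 / 155.0000 = 0.74

0.74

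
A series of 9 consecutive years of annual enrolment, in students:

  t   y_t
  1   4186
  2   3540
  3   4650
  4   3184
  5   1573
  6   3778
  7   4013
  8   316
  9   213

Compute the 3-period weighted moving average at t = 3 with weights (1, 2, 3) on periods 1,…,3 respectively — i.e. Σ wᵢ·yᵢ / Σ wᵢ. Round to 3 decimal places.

4202.667

Weighted sum: 1·4186 + 2·3540 + 3·4650 = 4186 + 7080 + 13950 = 25216
Weight total: 1 + 2 + 3 = 6
WMA = 25216 / 6 = 4202.667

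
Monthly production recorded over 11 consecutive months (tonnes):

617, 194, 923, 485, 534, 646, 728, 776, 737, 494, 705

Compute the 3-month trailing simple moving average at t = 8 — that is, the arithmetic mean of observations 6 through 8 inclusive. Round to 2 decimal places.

716.67

Sum of periods 6–8: 646 + 728 + 776 = 2150
Divide by 3: 2150 / 3 = 716.67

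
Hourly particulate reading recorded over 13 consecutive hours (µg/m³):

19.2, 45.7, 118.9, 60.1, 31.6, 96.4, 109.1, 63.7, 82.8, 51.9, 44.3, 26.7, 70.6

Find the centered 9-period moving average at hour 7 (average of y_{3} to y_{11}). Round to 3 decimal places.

Sum of periods 3–11: 118.9 + 60.1 + 31.6 + 96.4 + 109.1 + 63.7 + 82.8 + 51.9 + 44.3 = 658.8
Divide by 9: 658.8 / 9 = 73.200

73.200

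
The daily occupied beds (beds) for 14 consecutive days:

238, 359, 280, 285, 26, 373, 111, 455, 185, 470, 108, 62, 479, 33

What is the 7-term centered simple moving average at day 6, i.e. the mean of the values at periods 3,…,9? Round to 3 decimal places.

245.000

Sum of periods 3–9: 280 + 285 + 26 + 373 + 111 + 455 + 185 = 1715
Divide by 7: 1715 / 7 = 245.000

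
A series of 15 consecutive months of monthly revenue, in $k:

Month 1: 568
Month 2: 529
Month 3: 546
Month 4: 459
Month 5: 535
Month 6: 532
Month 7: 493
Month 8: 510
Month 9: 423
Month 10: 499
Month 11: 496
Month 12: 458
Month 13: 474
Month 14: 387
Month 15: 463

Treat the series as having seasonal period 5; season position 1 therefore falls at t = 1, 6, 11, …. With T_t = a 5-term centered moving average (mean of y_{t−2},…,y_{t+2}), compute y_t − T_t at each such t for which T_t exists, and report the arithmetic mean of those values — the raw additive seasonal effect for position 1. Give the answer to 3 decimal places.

Season position 1 occurs at t = 6, 11 (where T_t is defined).
t=6: T_6 = 505.80000; y_6 − T_6 = 532 − 505.80000 = 26.20000
t=11: T_11 = 470.00000; y_11 − T_11 = 496 − 470.00000 = 26.00000
Mean deviation: (26.20000 + 26.00000) / 2 = 26.100

26.100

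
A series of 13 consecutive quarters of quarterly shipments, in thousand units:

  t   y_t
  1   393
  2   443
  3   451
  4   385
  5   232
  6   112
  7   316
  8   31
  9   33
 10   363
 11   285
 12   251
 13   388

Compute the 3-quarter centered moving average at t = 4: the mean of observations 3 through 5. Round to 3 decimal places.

Sum of periods 3–5: 451 + 385 + 232 = 1068
Divide by 3: 1068 / 3 = 356.000

356.000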